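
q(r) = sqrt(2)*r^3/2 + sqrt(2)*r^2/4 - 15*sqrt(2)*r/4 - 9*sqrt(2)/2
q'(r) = 3*sqrt(2)*r^2/2 + sqrt(2)*r/2 - 15*sqrt(2)/4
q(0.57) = -9.14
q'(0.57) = -4.21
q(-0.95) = -1.61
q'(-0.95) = -4.06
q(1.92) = -10.24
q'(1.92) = 3.87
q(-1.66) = 0.18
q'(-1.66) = -0.63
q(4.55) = 43.43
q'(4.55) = 41.83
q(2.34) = -7.78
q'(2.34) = 7.97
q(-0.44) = -4.02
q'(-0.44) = -5.20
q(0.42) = -8.48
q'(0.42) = -4.63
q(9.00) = 490.02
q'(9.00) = 172.89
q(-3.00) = -6.36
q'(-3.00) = 11.67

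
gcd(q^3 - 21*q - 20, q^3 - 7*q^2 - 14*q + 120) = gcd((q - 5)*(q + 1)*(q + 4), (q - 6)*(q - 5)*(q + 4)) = q^2 - q - 20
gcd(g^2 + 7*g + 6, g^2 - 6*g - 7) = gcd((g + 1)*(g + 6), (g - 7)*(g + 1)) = g + 1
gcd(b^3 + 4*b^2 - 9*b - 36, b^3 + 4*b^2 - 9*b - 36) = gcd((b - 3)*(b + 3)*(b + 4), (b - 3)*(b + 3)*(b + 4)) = b^3 + 4*b^2 - 9*b - 36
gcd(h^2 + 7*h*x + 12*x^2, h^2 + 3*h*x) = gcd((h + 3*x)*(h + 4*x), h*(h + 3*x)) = h + 3*x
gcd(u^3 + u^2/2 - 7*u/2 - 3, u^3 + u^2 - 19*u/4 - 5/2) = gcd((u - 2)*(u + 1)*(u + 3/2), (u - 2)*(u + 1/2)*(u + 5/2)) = u - 2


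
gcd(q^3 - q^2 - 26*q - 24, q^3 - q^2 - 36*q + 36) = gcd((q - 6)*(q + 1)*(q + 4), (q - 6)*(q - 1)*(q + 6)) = q - 6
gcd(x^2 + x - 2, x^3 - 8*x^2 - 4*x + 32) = x + 2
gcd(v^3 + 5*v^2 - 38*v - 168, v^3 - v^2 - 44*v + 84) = v^2 + v - 42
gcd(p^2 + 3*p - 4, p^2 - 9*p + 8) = p - 1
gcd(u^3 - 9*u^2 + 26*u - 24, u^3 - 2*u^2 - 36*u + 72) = u - 2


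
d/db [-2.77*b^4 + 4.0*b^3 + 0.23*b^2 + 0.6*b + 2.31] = -11.08*b^3 + 12.0*b^2 + 0.46*b + 0.6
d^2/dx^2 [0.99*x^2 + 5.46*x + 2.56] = 1.98000000000000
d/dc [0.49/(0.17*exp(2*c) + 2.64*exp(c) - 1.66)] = (-0.1666*exp(c) - 1.2936)*exp(c)/(0.17*exp(2*c) + 2.64*exp(c) - 1.66)^2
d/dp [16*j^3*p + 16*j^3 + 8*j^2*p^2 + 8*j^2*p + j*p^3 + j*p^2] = j*(16*j^2 + 16*j*p + 8*j + 3*p^2 + 2*p)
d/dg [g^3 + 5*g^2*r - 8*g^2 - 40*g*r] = 3*g^2 + 10*g*r - 16*g - 40*r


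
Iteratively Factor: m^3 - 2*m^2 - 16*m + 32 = (m + 4)*(m^2 - 6*m + 8) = (m - 2)*(m + 4)*(m - 4)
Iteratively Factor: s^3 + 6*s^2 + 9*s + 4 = (s + 1)*(s^2 + 5*s + 4) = (s + 1)*(s + 4)*(s + 1)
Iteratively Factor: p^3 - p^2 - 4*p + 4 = (p - 2)*(p^2 + p - 2) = (p - 2)*(p + 2)*(p - 1)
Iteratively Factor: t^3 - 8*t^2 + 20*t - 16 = (t - 2)*(t^2 - 6*t + 8) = (t - 4)*(t - 2)*(t - 2)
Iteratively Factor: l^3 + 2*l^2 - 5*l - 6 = (l + 1)*(l^2 + l - 6) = (l - 2)*(l + 1)*(l + 3)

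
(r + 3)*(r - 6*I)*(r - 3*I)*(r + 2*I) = r^4 + 3*r^3 - 7*I*r^3 - 21*I*r^2 - 36*I*r - 108*I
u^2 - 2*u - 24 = (u - 6)*(u + 4)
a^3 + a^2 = a^2*(a + 1)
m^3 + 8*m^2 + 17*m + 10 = (m + 1)*(m + 2)*(m + 5)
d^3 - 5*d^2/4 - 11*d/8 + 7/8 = (d - 7/4)*(d - 1/2)*(d + 1)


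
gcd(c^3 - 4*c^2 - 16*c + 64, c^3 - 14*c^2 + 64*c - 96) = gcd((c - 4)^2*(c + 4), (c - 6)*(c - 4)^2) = c^2 - 8*c + 16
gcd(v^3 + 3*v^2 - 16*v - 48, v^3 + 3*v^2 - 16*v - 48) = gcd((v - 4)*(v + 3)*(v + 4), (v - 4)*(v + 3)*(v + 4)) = v^3 + 3*v^2 - 16*v - 48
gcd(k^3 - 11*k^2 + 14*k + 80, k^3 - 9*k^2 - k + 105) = k - 5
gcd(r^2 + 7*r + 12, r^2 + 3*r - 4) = r + 4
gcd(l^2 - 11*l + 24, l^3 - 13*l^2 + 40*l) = l - 8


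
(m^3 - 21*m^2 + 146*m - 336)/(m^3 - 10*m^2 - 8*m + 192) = (m - 7)/(m + 4)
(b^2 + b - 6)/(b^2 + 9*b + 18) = (b - 2)/(b + 6)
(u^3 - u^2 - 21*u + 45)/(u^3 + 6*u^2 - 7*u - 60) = (u - 3)/(u + 4)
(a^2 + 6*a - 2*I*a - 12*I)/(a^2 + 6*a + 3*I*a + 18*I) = (a - 2*I)/(a + 3*I)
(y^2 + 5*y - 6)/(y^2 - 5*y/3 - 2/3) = 3*(-y^2 - 5*y + 6)/(-3*y^2 + 5*y + 2)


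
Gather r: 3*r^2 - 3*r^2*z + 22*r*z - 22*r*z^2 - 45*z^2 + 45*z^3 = r^2*(3 - 3*z) + r*(-22*z^2 + 22*z) + 45*z^3 - 45*z^2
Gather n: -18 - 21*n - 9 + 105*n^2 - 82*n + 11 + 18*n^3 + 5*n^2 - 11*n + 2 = 18*n^3 + 110*n^2 - 114*n - 14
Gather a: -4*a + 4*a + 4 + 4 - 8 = 0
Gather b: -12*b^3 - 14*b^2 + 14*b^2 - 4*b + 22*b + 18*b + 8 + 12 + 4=-12*b^3 + 36*b + 24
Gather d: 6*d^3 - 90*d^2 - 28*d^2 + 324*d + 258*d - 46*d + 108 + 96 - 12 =6*d^3 - 118*d^2 + 536*d + 192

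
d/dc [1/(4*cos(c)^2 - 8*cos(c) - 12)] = (cos(c) - 1)*sin(c)/(2*(sin(c)^2 + 2*cos(c) + 2)^2)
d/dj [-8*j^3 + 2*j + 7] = 2 - 24*j^2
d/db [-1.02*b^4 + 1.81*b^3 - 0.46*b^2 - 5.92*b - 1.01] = -4.08*b^3 + 5.43*b^2 - 0.92*b - 5.92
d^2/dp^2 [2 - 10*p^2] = -20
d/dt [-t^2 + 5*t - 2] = 5 - 2*t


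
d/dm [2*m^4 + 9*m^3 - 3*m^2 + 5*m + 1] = 8*m^3 + 27*m^2 - 6*m + 5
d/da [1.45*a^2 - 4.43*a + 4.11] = 2.9*a - 4.43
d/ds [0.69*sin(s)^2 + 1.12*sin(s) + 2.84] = (1.38*sin(s) + 1.12)*cos(s)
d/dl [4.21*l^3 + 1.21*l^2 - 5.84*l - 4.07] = 12.63*l^2 + 2.42*l - 5.84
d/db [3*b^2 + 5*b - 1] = 6*b + 5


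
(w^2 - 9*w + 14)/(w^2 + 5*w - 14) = (w - 7)/(w + 7)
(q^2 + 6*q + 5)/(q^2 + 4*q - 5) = (q + 1)/(q - 1)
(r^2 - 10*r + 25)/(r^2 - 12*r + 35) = (r - 5)/(r - 7)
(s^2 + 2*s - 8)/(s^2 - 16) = (s - 2)/(s - 4)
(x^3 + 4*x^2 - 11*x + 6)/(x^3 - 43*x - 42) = (x^2 - 2*x + 1)/(x^2 - 6*x - 7)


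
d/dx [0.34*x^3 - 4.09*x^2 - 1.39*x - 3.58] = 1.02*x^2 - 8.18*x - 1.39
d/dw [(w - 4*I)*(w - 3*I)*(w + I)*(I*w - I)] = 4*I*w^3 + w^2*(18 - 3*I) + w*(-12 - 10*I) + 12 + 5*I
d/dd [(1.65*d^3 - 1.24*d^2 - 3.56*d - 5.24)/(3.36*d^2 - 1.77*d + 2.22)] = (5.544*d^4 - 5.841*d^3 + 25.1454*d^2 + 29.7072*d - 17.178)/(11.2896*d^4 - 11.8944*d^3 + 18.0513*d^2 - 7.8588*d + 4.9284)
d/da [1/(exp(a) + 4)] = -exp(a)/(exp(a) + 4)^2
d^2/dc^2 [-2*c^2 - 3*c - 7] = -4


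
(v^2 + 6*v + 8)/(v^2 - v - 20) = (v + 2)/(v - 5)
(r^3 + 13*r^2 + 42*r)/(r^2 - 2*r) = (r^2 + 13*r + 42)/(r - 2)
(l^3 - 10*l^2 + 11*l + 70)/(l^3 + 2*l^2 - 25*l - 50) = (l - 7)/(l + 5)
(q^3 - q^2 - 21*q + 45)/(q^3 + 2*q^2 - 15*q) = (q - 3)/q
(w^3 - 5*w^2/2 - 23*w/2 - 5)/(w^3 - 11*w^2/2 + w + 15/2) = (2*w^2 + 5*w + 2)/(2*w^2 - w - 3)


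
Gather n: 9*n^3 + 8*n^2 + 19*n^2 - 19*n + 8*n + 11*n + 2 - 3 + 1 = 9*n^3 + 27*n^2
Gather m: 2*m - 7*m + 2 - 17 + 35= 20 - 5*m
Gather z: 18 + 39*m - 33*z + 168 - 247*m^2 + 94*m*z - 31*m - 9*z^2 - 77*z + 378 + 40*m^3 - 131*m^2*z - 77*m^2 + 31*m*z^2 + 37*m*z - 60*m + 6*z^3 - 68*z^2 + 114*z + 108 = 40*m^3 - 324*m^2 - 52*m + 6*z^3 + z^2*(31*m - 77) + z*(-131*m^2 + 131*m + 4) + 672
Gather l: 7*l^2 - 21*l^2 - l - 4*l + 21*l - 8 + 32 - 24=-14*l^2 + 16*l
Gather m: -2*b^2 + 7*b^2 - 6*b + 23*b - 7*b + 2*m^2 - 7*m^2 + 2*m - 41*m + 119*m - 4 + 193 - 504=5*b^2 + 10*b - 5*m^2 + 80*m - 315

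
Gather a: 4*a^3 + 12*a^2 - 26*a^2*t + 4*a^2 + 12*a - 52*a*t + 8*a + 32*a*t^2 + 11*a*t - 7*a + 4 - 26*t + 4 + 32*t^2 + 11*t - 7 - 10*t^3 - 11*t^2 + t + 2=4*a^3 + a^2*(16 - 26*t) + a*(32*t^2 - 41*t + 13) - 10*t^3 + 21*t^2 - 14*t + 3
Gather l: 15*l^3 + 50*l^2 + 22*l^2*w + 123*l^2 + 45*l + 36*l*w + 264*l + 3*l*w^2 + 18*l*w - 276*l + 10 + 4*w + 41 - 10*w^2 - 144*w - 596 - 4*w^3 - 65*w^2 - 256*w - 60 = 15*l^3 + l^2*(22*w + 173) + l*(3*w^2 + 54*w + 33) - 4*w^3 - 75*w^2 - 396*w - 605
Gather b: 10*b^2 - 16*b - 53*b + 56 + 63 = 10*b^2 - 69*b + 119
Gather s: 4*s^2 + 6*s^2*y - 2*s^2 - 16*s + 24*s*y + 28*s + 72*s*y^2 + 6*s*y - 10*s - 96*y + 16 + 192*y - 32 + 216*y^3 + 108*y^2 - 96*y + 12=s^2*(6*y + 2) + s*(72*y^2 + 30*y + 2) + 216*y^3 + 108*y^2 - 4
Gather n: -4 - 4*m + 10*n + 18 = -4*m + 10*n + 14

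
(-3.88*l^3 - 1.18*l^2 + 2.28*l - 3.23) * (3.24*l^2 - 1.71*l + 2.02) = -12.5712*l^5 + 2.8116*l^4 + 1.5674*l^3 - 16.7476*l^2 + 10.1289*l - 6.5246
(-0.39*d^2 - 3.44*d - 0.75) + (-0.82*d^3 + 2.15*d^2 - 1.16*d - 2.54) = -0.82*d^3 + 1.76*d^2 - 4.6*d - 3.29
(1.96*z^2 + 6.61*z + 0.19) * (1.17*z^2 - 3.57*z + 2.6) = 2.2932*z^4 + 0.7365*z^3 - 18.2794*z^2 + 16.5077*z + 0.494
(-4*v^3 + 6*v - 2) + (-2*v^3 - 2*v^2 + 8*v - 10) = -6*v^3 - 2*v^2 + 14*v - 12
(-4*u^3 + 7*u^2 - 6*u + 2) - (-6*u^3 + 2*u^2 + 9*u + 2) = 2*u^3 + 5*u^2 - 15*u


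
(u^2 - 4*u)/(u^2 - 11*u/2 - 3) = 2*u*(4 - u)/(-2*u^2 + 11*u + 6)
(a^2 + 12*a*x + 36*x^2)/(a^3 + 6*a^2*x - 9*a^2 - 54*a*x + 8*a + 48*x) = (a + 6*x)/(a^2 - 9*a + 8)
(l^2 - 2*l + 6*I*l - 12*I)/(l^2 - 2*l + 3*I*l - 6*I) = (l + 6*I)/(l + 3*I)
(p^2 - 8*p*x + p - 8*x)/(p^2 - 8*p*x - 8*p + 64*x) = (p + 1)/(p - 8)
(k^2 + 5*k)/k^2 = (k + 5)/k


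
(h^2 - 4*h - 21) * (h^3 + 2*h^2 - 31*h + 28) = h^5 - 2*h^4 - 60*h^3 + 110*h^2 + 539*h - 588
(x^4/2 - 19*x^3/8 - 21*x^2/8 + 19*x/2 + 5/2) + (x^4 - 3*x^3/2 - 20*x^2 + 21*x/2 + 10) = 3*x^4/2 - 31*x^3/8 - 181*x^2/8 + 20*x + 25/2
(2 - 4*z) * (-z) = 4*z^2 - 2*z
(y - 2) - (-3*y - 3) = 4*y + 1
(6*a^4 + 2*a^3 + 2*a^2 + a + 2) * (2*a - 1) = 12*a^5 - 2*a^4 + 2*a^3 + 3*a - 2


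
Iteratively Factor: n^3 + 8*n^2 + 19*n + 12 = (n + 4)*(n^2 + 4*n + 3) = (n + 3)*(n + 4)*(n + 1)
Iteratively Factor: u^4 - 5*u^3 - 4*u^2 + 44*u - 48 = (u - 2)*(u^3 - 3*u^2 - 10*u + 24) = (u - 4)*(u - 2)*(u^2 + u - 6) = (u - 4)*(u - 2)^2*(u + 3)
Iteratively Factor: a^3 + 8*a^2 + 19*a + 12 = (a + 3)*(a^2 + 5*a + 4) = (a + 1)*(a + 3)*(a + 4)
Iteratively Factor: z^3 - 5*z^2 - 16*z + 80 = (z + 4)*(z^2 - 9*z + 20) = (z - 4)*(z + 4)*(z - 5)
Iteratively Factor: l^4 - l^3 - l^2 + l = (l + 1)*(l^3 - 2*l^2 + l) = (l - 1)*(l + 1)*(l^2 - l) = l*(l - 1)*(l + 1)*(l - 1)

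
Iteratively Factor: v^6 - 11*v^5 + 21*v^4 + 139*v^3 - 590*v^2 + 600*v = (v - 5)*(v^5 - 6*v^4 - 9*v^3 + 94*v^2 - 120*v) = (v - 5)*(v + 4)*(v^4 - 10*v^3 + 31*v^2 - 30*v) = v*(v - 5)*(v + 4)*(v^3 - 10*v^2 + 31*v - 30) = v*(v - 5)*(v - 3)*(v + 4)*(v^2 - 7*v + 10) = v*(v - 5)*(v - 3)*(v - 2)*(v + 4)*(v - 5)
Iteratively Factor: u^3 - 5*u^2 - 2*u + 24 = (u - 3)*(u^2 - 2*u - 8) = (u - 3)*(u + 2)*(u - 4)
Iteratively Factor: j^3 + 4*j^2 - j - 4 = (j - 1)*(j^2 + 5*j + 4) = (j - 1)*(j + 1)*(j + 4)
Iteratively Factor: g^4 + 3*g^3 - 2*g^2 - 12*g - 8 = (g + 1)*(g^3 + 2*g^2 - 4*g - 8) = (g + 1)*(g + 2)*(g^2 - 4) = (g + 1)*(g + 2)^2*(g - 2)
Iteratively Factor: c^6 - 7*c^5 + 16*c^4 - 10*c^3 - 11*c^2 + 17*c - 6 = (c + 1)*(c^5 - 8*c^4 + 24*c^3 - 34*c^2 + 23*c - 6) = (c - 1)*(c + 1)*(c^4 - 7*c^3 + 17*c^2 - 17*c + 6) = (c - 3)*(c - 1)*(c + 1)*(c^3 - 4*c^2 + 5*c - 2) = (c - 3)*(c - 1)^2*(c + 1)*(c^2 - 3*c + 2) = (c - 3)*(c - 2)*(c - 1)^2*(c + 1)*(c - 1)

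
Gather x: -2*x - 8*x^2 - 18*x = -8*x^2 - 20*x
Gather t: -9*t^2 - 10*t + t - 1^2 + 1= -9*t^2 - 9*t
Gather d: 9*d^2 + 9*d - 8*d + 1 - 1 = 9*d^2 + d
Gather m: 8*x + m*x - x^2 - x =m*x - x^2 + 7*x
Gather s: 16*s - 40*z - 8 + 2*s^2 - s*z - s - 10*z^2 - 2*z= 2*s^2 + s*(15 - z) - 10*z^2 - 42*z - 8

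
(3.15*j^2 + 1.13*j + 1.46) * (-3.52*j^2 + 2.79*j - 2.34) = -11.088*j^4 + 4.8109*j^3 - 9.3575*j^2 + 1.4292*j - 3.4164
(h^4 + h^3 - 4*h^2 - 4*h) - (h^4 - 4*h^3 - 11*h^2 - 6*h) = 5*h^3 + 7*h^2 + 2*h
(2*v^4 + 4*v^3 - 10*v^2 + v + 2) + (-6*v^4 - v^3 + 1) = -4*v^4 + 3*v^3 - 10*v^2 + v + 3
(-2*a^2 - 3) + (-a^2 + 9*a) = -3*a^2 + 9*a - 3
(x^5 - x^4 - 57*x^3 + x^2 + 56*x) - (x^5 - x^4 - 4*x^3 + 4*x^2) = -53*x^3 - 3*x^2 + 56*x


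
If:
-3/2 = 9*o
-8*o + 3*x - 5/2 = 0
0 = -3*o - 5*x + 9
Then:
No Solution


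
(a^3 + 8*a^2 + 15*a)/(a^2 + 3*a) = a + 5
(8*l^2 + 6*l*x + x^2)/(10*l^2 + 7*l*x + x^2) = (4*l + x)/(5*l + x)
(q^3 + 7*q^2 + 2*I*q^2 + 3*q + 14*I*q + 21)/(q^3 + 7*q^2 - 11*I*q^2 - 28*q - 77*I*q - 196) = (q^2 + 2*I*q + 3)/(q^2 - 11*I*q - 28)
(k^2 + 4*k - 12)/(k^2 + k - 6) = (k + 6)/(k + 3)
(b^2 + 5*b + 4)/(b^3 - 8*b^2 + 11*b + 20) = (b + 4)/(b^2 - 9*b + 20)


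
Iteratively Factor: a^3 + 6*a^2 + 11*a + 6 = (a + 2)*(a^2 + 4*a + 3) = (a + 1)*(a + 2)*(a + 3)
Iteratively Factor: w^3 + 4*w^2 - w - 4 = (w - 1)*(w^2 + 5*w + 4) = (w - 1)*(w + 1)*(w + 4)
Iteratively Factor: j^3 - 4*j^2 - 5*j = (j)*(j^2 - 4*j - 5) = j*(j - 5)*(j + 1)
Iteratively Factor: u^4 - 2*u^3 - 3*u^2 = (u)*(u^3 - 2*u^2 - 3*u) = u*(u + 1)*(u^2 - 3*u) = u^2*(u + 1)*(u - 3)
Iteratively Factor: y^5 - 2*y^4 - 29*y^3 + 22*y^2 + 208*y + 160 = (y - 5)*(y^4 + 3*y^3 - 14*y^2 - 48*y - 32) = (y - 5)*(y + 4)*(y^3 - y^2 - 10*y - 8) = (y - 5)*(y - 4)*(y + 4)*(y^2 + 3*y + 2) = (y - 5)*(y - 4)*(y + 1)*(y + 4)*(y + 2)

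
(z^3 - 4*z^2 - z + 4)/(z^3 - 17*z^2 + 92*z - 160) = (z^2 - 1)/(z^2 - 13*z + 40)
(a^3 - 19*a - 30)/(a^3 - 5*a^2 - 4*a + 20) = (a + 3)/(a - 2)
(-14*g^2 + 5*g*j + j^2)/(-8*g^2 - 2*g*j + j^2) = (14*g^2 - 5*g*j - j^2)/(8*g^2 + 2*g*j - j^2)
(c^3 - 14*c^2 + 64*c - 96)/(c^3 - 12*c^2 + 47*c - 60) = (c^2 - 10*c + 24)/(c^2 - 8*c + 15)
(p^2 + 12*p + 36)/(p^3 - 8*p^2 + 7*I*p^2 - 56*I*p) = (p^2 + 12*p + 36)/(p*(p^2 + p*(-8 + 7*I) - 56*I))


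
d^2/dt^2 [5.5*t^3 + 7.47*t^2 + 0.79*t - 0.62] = 33.0*t + 14.94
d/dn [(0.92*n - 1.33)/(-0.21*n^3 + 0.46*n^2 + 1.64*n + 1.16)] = (0.3864*n^3 - 1.2611*n^2 + 1.2236*n + 3.2484)/(0.0441*n^6 - 0.1932*n^5 - 0.4772*n^4 + 1.0216*n^3 + 3.7568*n^2 + 3.8048*n + 1.3456)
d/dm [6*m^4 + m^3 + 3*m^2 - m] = 24*m^3 + 3*m^2 + 6*m - 1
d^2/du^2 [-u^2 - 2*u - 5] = -2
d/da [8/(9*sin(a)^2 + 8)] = -288*sin(2*a)/(9*cos(2*a) - 25)^2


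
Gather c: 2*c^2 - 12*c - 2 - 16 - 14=2*c^2 - 12*c - 32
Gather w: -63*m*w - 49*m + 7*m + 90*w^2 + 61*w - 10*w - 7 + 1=-42*m + 90*w^2 + w*(51 - 63*m) - 6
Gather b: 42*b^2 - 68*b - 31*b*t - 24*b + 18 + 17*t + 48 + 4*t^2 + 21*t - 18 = 42*b^2 + b*(-31*t - 92) + 4*t^2 + 38*t + 48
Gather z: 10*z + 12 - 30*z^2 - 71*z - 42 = -30*z^2 - 61*z - 30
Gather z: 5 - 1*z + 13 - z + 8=26 - 2*z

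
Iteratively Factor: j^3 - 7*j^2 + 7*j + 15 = (j + 1)*(j^2 - 8*j + 15) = (j - 3)*(j + 1)*(j - 5)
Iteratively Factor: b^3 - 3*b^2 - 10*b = (b)*(b^2 - 3*b - 10) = b*(b + 2)*(b - 5)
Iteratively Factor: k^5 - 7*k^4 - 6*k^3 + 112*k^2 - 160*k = (k)*(k^4 - 7*k^3 - 6*k^2 + 112*k - 160) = k*(k - 4)*(k^3 - 3*k^2 - 18*k + 40) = k*(k - 4)*(k - 2)*(k^2 - k - 20) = k*(k - 4)*(k - 2)*(k + 4)*(k - 5)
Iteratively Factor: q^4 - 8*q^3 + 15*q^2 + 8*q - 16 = (q - 4)*(q^3 - 4*q^2 - q + 4) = (q - 4)*(q - 1)*(q^2 - 3*q - 4) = (q - 4)*(q - 1)*(q + 1)*(q - 4)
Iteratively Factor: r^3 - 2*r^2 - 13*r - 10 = (r + 1)*(r^2 - 3*r - 10) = (r + 1)*(r + 2)*(r - 5)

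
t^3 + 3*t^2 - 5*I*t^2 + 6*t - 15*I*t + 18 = (t + 3)*(t - 6*I)*(t + I)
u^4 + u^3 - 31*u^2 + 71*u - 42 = (u - 3)*(u - 2)*(u - 1)*(u + 7)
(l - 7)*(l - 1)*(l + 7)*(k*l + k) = k*l^4 - 50*k*l^2 + 49*k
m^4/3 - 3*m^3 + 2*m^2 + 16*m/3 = m*(m/3 + 1/3)*(m - 8)*(m - 2)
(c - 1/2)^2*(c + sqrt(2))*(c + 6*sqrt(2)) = c^4 - c^3 + 7*sqrt(2)*c^3 - 7*sqrt(2)*c^2 + 49*c^2/4 - 12*c + 7*sqrt(2)*c/4 + 3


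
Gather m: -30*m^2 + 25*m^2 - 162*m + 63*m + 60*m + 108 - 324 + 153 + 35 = -5*m^2 - 39*m - 28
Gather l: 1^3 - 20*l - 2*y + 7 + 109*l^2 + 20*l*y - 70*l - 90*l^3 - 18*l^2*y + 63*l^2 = -90*l^3 + l^2*(172 - 18*y) + l*(20*y - 90) - 2*y + 8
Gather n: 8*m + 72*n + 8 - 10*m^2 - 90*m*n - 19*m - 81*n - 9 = -10*m^2 - 11*m + n*(-90*m - 9) - 1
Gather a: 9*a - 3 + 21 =9*a + 18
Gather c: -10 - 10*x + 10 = -10*x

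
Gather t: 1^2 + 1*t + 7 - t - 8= 0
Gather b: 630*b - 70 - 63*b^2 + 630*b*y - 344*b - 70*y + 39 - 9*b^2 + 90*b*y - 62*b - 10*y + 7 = -72*b^2 + b*(720*y + 224) - 80*y - 24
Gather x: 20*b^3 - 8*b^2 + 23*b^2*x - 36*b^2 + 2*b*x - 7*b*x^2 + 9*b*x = 20*b^3 - 44*b^2 - 7*b*x^2 + x*(23*b^2 + 11*b)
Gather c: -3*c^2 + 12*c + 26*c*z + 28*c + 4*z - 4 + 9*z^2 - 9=-3*c^2 + c*(26*z + 40) + 9*z^2 + 4*z - 13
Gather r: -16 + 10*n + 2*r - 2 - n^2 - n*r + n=-n^2 + 11*n + r*(2 - n) - 18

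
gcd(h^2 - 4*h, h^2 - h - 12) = h - 4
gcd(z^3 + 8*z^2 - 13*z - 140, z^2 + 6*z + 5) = z + 5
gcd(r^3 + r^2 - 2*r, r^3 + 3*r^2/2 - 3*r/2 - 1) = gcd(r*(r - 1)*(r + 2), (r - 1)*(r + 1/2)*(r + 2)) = r^2 + r - 2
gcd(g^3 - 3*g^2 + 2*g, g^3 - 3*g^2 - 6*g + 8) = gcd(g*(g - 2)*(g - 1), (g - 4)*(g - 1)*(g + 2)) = g - 1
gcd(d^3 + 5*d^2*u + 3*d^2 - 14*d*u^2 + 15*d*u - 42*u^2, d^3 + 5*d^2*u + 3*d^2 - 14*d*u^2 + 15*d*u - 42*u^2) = -d^3 - 5*d^2*u - 3*d^2 + 14*d*u^2 - 15*d*u + 42*u^2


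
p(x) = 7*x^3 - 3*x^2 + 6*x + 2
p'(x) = 21*x^2 - 6*x + 6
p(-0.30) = -0.26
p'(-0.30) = 9.69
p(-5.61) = -1361.99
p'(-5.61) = 700.57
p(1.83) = 45.83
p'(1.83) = 65.35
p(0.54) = 5.47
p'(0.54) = 8.88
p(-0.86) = -9.83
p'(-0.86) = 26.69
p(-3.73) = -425.38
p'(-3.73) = 320.55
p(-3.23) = -284.57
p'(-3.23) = 244.47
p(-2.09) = -87.55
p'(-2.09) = 110.27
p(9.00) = 4916.00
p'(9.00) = 1653.00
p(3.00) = 182.00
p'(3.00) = 177.00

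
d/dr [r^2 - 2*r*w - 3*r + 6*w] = 2*r - 2*w - 3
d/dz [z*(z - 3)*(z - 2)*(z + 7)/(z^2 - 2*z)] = 2*z + 4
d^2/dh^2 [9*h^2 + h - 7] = 18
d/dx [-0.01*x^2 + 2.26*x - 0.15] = 2.26 - 0.02*x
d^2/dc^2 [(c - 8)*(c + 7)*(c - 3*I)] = 6*c - 2 - 6*I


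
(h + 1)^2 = h^2 + 2*h + 1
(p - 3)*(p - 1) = p^2 - 4*p + 3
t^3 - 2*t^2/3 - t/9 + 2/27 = (t - 2/3)*(t - 1/3)*(t + 1/3)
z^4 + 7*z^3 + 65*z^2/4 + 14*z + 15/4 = (z + 1/2)*(z + 1)*(z + 5/2)*(z + 3)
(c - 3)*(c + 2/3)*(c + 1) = c^3 - 4*c^2/3 - 13*c/3 - 2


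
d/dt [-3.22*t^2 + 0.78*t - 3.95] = 0.78 - 6.44*t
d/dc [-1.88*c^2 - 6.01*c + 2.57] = -3.76*c - 6.01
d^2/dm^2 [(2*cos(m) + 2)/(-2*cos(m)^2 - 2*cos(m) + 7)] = 2*(36*sin(m)^4*cos(m) + 12*sin(m)^4 - 74*sin(m)^2 + 19*cos(m) + 30*cos(3*m) - 2*cos(5*m) - 2)/(-2*sin(m)^2 + 2*cos(m) - 5)^3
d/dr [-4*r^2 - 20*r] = -8*r - 20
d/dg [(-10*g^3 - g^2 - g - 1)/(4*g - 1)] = (-80*g^3 + 26*g^2 + 2*g + 5)/(16*g^2 - 8*g + 1)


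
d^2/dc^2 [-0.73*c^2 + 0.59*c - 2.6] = -1.46000000000000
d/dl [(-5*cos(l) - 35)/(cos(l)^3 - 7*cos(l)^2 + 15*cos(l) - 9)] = 10*(sin(l)^2 - 10*cos(l) + 18)*sin(l)/((cos(l) - 3)^3*(cos(l) - 1)^2)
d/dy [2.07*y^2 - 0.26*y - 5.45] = 4.14*y - 0.26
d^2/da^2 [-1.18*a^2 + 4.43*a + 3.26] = -2.36000000000000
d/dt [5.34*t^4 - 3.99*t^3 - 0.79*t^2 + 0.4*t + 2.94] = 21.36*t^3 - 11.97*t^2 - 1.58*t + 0.4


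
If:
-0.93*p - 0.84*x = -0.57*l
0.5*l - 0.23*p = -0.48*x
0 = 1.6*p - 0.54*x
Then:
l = 0.00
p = 0.00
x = 0.00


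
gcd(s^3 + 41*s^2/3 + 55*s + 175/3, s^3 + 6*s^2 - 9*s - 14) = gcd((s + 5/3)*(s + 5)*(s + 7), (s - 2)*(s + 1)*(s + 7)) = s + 7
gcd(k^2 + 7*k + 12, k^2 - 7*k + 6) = 1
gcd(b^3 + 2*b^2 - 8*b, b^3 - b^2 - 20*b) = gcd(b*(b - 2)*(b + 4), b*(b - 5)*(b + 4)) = b^2 + 4*b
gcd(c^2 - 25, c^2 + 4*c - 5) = c + 5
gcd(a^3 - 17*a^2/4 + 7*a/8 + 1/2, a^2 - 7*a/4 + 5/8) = a - 1/2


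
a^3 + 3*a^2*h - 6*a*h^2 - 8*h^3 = (a - 2*h)*(a + h)*(a + 4*h)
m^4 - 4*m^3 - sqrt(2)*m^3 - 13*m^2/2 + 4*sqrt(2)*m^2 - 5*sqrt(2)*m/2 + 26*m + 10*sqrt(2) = (m - 4)*(m - 5*sqrt(2)/2)*(m + sqrt(2)/2)*(m + sqrt(2))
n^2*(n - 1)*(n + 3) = n^4 + 2*n^3 - 3*n^2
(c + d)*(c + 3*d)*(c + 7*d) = c^3 + 11*c^2*d + 31*c*d^2 + 21*d^3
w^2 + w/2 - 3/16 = (w - 1/4)*(w + 3/4)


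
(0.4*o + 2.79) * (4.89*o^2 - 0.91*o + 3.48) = 1.956*o^3 + 13.2791*o^2 - 1.1469*o + 9.7092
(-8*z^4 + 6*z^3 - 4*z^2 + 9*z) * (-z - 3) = 8*z^5 + 18*z^4 - 14*z^3 + 3*z^2 - 27*z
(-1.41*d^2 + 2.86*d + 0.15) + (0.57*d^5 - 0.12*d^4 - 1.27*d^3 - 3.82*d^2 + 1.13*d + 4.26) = 0.57*d^5 - 0.12*d^4 - 1.27*d^3 - 5.23*d^2 + 3.99*d + 4.41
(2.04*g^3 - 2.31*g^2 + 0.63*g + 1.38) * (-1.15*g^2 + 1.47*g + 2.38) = -2.346*g^5 + 5.6553*g^4 + 0.735*g^3 - 6.1587*g^2 + 3.528*g + 3.2844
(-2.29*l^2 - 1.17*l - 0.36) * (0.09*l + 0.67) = -0.2061*l^3 - 1.6396*l^2 - 0.8163*l - 0.2412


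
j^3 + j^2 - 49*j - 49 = (j - 7)*(j + 1)*(j + 7)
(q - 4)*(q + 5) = q^2 + q - 20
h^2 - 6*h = h*(h - 6)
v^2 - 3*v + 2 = (v - 2)*(v - 1)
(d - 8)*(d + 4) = d^2 - 4*d - 32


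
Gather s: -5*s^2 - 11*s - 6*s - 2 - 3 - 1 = -5*s^2 - 17*s - 6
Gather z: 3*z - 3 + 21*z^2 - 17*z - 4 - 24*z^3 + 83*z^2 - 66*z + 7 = -24*z^3 + 104*z^2 - 80*z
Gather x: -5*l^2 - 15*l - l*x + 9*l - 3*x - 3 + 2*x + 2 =-5*l^2 - 6*l + x*(-l - 1) - 1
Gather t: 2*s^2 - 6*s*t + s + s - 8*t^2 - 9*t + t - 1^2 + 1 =2*s^2 + 2*s - 8*t^2 + t*(-6*s - 8)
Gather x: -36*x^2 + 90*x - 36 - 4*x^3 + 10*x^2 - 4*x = -4*x^3 - 26*x^2 + 86*x - 36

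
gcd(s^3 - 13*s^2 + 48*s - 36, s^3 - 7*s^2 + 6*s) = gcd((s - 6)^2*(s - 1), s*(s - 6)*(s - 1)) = s^2 - 7*s + 6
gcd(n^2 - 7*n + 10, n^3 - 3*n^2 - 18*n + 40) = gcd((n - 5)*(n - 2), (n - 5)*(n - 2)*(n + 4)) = n^2 - 7*n + 10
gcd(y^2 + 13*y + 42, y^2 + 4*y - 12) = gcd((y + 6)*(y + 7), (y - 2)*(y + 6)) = y + 6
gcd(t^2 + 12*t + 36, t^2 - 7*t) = 1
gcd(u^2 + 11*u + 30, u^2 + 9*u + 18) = u + 6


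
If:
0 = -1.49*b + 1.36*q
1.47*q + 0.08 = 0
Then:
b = -0.05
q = -0.05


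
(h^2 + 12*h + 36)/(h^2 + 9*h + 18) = (h + 6)/(h + 3)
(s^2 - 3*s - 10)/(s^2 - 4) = (s - 5)/(s - 2)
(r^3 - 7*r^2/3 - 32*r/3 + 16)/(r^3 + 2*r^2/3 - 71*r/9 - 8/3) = 3*(3*r^2 - 16*r + 16)/(9*r^2 - 21*r - 8)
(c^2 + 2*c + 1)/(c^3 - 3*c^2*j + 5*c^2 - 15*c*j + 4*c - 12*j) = (c + 1)/(c^2 - 3*c*j + 4*c - 12*j)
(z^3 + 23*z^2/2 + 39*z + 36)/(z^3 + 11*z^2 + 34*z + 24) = (z + 3/2)/(z + 1)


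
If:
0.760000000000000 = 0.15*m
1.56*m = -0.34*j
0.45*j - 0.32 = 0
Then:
No Solution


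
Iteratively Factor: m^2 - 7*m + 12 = (m - 3)*(m - 4)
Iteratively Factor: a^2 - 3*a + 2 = (a - 1)*(a - 2)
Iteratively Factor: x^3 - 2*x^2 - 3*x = (x - 3)*(x^2 + x) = x*(x - 3)*(x + 1)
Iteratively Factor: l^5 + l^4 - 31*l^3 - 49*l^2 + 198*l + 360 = (l - 5)*(l^4 + 6*l^3 - l^2 - 54*l - 72) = (l - 5)*(l + 2)*(l^3 + 4*l^2 - 9*l - 36) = (l - 5)*(l + 2)*(l + 4)*(l^2 - 9) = (l - 5)*(l - 3)*(l + 2)*(l + 4)*(l + 3)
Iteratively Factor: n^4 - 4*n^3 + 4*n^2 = (n - 2)*(n^3 - 2*n^2) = n*(n - 2)*(n^2 - 2*n) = n^2*(n - 2)*(n - 2)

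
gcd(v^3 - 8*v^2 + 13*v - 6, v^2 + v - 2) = v - 1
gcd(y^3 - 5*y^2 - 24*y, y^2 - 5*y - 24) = y^2 - 5*y - 24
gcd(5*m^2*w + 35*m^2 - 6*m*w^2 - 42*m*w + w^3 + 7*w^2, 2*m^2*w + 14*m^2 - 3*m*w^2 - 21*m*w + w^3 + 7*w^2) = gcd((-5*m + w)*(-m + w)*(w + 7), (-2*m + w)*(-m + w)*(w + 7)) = -m*w - 7*m + w^2 + 7*w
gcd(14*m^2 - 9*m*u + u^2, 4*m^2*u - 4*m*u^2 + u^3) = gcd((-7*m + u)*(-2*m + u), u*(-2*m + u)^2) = -2*m + u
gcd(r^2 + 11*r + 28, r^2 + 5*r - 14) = r + 7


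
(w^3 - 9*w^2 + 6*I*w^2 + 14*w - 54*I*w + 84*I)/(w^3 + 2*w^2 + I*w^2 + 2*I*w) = (w^3 + w^2*(-9 + 6*I) + 2*w*(7 - 27*I) + 84*I)/(w*(w^2 + w*(2 + I) + 2*I))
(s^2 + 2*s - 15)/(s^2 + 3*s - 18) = (s + 5)/(s + 6)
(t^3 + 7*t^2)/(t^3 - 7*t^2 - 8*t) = t*(t + 7)/(t^2 - 7*t - 8)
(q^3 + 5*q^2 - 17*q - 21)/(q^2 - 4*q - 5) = (q^2 + 4*q - 21)/(q - 5)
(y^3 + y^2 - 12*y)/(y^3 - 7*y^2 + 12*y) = (y + 4)/(y - 4)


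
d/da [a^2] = 2*a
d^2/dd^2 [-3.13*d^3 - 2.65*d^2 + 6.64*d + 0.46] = -18.78*d - 5.3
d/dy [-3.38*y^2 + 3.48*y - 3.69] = 3.48 - 6.76*y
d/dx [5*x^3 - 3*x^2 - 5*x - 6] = 15*x^2 - 6*x - 5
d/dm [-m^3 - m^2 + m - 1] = -3*m^2 - 2*m + 1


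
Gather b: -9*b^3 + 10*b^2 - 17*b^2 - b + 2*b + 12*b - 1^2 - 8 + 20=-9*b^3 - 7*b^2 + 13*b + 11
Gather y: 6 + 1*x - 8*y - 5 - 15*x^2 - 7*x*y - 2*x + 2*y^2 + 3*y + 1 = -15*x^2 - x + 2*y^2 + y*(-7*x - 5) + 2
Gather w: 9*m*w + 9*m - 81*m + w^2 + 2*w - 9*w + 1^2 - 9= -72*m + w^2 + w*(9*m - 7) - 8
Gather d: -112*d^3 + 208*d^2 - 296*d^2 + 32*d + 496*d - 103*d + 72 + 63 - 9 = -112*d^3 - 88*d^2 + 425*d + 126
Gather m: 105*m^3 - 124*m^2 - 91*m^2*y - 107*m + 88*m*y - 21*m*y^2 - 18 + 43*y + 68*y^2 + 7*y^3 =105*m^3 + m^2*(-91*y - 124) + m*(-21*y^2 + 88*y - 107) + 7*y^3 + 68*y^2 + 43*y - 18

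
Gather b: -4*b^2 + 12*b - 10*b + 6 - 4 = -4*b^2 + 2*b + 2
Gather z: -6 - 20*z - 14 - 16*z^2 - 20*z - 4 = -16*z^2 - 40*z - 24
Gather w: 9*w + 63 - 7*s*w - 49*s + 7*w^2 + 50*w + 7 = -49*s + 7*w^2 + w*(59 - 7*s) + 70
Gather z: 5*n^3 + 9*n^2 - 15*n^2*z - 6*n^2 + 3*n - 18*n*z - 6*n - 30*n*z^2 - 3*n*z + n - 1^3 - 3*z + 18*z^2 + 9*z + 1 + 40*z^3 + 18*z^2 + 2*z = 5*n^3 + 3*n^2 - 2*n + 40*z^3 + z^2*(36 - 30*n) + z*(-15*n^2 - 21*n + 8)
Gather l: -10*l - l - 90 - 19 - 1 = -11*l - 110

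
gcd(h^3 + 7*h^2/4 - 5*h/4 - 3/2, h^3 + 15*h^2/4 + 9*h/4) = h + 3/4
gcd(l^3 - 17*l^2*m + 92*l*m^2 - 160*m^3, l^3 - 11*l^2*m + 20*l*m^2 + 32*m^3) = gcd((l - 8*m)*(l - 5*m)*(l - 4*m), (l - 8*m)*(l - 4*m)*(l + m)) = l^2 - 12*l*m + 32*m^2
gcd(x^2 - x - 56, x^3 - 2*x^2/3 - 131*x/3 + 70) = x + 7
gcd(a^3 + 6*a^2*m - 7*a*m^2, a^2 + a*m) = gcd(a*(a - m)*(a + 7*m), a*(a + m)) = a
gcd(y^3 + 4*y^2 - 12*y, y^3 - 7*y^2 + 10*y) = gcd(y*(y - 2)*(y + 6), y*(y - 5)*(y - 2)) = y^2 - 2*y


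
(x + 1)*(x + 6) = x^2 + 7*x + 6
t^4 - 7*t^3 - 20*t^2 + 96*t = t*(t - 8)*(t - 3)*(t + 4)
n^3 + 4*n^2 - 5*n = n*(n - 1)*(n + 5)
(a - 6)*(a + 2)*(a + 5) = a^3 + a^2 - 32*a - 60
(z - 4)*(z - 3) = z^2 - 7*z + 12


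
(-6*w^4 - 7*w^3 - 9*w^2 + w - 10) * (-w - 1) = 6*w^5 + 13*w^4 + 16*w^3 + 8*w^2 + 9*w + 10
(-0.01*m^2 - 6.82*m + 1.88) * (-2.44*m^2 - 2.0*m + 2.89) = 0.0244*m^4 + 16.6608*m^3 + 9.0239*m^2 - 23.4698*m + 5.4332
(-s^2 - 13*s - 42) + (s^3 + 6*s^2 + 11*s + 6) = s^3 + 5*s^2 - 2*s - 36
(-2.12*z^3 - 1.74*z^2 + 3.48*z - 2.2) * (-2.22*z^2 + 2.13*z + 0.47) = 4.7064*z^5 - 0.6528*z^4 - 12.4282*z^3 + 11.4786*z^2 - 3.0504*z - 1.034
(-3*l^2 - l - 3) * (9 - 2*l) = 6*l^3 - 25*l^2 - 3*l - 27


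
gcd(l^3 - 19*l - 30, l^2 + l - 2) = l + 2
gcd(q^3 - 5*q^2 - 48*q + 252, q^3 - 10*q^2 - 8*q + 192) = q - 6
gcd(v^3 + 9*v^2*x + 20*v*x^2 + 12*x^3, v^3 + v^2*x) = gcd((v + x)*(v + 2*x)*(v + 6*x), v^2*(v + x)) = v + x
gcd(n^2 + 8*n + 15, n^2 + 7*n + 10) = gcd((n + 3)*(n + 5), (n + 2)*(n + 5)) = n + 5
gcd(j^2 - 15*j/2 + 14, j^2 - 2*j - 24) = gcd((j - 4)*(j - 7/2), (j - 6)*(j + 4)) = 1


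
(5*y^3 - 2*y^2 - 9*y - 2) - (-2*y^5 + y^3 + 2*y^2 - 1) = 2*y^5 + 4*y^3 - 4*y^2 - 9*y - 1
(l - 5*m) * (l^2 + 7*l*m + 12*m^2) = l^3 + 2*l^2*m - 23*l*m^2 - 60*m^3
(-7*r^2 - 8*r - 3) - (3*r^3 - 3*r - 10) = -3*r^3 - 7*r^2 - 5*r + 7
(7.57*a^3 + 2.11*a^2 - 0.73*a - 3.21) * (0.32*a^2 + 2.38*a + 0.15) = 2.4224*a^5 + 18.6918*a^4 + 5.9237*a^3 - 2.4481*a^2 - 7.7493*a - 0.4815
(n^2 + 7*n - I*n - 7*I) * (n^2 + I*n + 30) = n^4 + 7*n^3 + 31*n^2 + 217*n - 30*I*n - 210*I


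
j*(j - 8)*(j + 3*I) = j^3 - 8*j^2 + 3*I*j^2 - 24*I*j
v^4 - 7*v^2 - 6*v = v*(v - 3)*(v + 1)*(v + 2)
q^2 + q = q*(q + 1)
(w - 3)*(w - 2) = w^2 - 5*w + 6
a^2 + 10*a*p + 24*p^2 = (a + 4*p)*(a + 6*p)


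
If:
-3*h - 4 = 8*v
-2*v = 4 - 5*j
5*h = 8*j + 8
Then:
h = 64/31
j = 9/31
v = -79/62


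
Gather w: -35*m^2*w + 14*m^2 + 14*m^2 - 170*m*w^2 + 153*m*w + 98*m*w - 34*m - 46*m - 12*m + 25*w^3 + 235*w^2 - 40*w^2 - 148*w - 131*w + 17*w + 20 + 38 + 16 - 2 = 28*m^2 - 92*m + 25*w^3 + w^2*(195 - 170*m) + w*(-35*m^2 + 251*m - 262) + 72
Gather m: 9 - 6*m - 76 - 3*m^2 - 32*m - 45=-3*m^2 - 38*m - 112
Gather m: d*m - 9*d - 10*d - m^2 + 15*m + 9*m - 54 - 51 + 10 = -19*d - m^2 + m*(d + 24) - 95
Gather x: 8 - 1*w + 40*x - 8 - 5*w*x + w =x*(40 - 5*w)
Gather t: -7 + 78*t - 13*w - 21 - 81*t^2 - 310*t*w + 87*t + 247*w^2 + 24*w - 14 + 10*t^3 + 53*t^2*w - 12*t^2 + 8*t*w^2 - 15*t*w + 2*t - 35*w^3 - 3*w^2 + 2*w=10*t^3 + t^2*(53*w - 93) + t*(8*w^2 - 325*w + 167) - 35*w^3 + 244*w^2 + 13*w - 42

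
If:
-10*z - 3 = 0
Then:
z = -3/10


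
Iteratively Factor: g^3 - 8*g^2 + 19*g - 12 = (g - 4)*(g^2 - 4*g + 3) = (g - 4)*(g - 3)*(g - 1)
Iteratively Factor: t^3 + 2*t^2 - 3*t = (t)*(t^2 + 2*t - 3) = t*(t + 3)*(t - 1)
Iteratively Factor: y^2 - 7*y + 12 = (y - 4)*(y - 3)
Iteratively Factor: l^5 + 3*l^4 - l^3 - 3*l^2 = (l)*(l^4 + 3*l^3 - l^2 - 3*l) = l*(l - 1)*(l^3 + 4*l^2 + 3*l) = l*(l - 1)*(l + 3)*(l^2 + l) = l*(l - 1)*(l + 1)*(l + 3)*(l)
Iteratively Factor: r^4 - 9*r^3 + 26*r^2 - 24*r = (r - 4)*(r^3 - 5*r^2 + 6*r) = (r - 4)*(r - 2)*(r^2 - 3*r) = r*(r - 4)*(r - 2)*(r - 3)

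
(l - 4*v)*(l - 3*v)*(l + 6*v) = l^3 - l^2*v - 30*l*v^2 + 72*v^3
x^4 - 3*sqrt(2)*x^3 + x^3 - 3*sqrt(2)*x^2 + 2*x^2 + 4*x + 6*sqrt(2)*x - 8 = (x - 1)*(x + 2)*(x - 2*sqrt(2))*(x - sqrt(2))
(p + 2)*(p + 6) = p^2 + 8*p + 12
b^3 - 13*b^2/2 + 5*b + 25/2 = (b - 5)*(b - 5/2)*(b + 1)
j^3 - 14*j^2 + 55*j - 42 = (j - 7)*(j - 6)*(j - 1)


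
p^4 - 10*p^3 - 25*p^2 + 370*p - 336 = (p - 8)*(p - 7)*(p - 1)*(p + 6)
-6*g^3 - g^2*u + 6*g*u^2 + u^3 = (-g + u)*(g + u)*(6*g + u)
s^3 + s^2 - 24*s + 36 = (s - 3)*(s - 2)*(s + 6)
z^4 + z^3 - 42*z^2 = z^2*(z - 6)*(z + 7)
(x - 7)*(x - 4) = x^2 - 11*x + 28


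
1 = 1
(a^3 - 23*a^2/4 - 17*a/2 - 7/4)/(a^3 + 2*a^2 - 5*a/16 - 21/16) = 4*(4*a^2 - 27*a - 7)/(16*a^2 + 16*a - 21)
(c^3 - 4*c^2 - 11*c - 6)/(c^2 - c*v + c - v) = (-c^2 + 5*c + 6)/(-c + v)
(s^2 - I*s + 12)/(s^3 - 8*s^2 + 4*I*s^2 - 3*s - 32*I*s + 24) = (s - 4*I)/(s^2 + s*(-8 + I) - 8*I)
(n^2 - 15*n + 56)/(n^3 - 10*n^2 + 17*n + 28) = (n - 8)/(n^2 - 3*n - 4)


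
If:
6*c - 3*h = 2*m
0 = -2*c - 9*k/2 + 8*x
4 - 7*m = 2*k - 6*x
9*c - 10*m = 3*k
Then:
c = 556*x/571 + 360/571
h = 932*x/571 + 472/571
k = 768*x/571 - 160/571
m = 270*x/571 + 372/571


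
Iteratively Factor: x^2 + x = (x)*(x + 1)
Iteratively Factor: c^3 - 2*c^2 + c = (c - 1)*(c^2 - c) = (c - 1)^2*(c)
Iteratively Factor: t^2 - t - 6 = (t - 3)*(t + 2)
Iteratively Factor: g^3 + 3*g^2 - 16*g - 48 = (g + 4)*(g^2 - g - 12) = (g + 3)*(g + 4)*(g - 4)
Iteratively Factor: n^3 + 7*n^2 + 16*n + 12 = (n + 2)*(n^2 + 5*n + 6) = (n + 2)*(n + 3)*(n + 2)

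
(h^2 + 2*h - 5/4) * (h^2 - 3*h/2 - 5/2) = h^4 + h^3/2 - 27*h^2/4 - 25*h/8 + 25/8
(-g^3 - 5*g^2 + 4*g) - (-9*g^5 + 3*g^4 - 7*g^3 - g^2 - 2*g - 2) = 9*g^5 - 3*g^4 + 6*g^3 - 4*g^2 + 6*g + 2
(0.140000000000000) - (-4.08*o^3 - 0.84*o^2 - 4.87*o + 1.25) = 4.08*o^3 + 0.84*o^2 + 4.87*o - 1.11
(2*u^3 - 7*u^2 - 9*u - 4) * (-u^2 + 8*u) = -2*u^5 + 23*u^4 - 47*u^3 - 68*u^2 - 32*u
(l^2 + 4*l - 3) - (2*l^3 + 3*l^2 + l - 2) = -2*l^3 - 2*l^2 + 3*l - 1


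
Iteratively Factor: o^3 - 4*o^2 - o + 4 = (o + 1)*(o^2 - 5*o + 4) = (o - 4)*(o + 1)*(o - 1)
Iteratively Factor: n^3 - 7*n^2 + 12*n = (n - 4)*(n^2 - 3*n) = n*(n - 4)*(n - 3)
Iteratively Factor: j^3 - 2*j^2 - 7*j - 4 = (j + 1)*(j^2 - 3*j - 4) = (j - 4)*(j + 1)*(j + 1)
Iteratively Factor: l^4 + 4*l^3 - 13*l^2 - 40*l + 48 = (l - 3)*(l^3 + 7*l^2 + 8*l - 16) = (l - 3)*(l - 1)*(l^2 + 8*l + 16) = (l - 3)*(l - 1)*(l + 4)*(l + 4)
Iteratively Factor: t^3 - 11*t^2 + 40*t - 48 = (t - 4)*(t^2 - 7*t + 12) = (t - 4)*(t - 3)*(t - 4)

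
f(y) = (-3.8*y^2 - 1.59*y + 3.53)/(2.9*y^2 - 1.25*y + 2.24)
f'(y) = (1.25 - 5.8*y)*(-3.8*y^2 - 1.59*y + 3.53)/(2.9*y^2 - 1.25*y + 2.24)^2 + (-7.6*y - 1.59)/(2.9*y^2 - 1.25*y + 2.24)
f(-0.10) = 1.53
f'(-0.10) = 0.82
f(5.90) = -1.44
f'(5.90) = 0.01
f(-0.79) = 0.48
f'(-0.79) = 1.43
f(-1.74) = -0.39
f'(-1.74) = 0.54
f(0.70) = 0.20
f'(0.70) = -2.68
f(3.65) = -1.46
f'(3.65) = -0.01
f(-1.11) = 0.09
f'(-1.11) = 1.04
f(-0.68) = 0.64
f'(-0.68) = 1.56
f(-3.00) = -0.81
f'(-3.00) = 0.19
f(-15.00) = -1.23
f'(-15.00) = 0.01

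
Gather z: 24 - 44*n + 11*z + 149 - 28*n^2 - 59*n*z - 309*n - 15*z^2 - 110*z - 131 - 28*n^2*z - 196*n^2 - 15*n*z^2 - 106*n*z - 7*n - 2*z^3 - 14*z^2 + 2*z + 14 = -224*n^2 - 360*n - 2*z^3 + z^2*(-15*n - 29) + z*(-28*n^2 - 165*n - 97) + 56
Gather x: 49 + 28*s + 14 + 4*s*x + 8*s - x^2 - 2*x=36*s - x^2 + x*(4*s - 2) + 63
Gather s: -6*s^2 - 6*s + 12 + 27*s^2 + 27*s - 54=21*s^2 + 21*s - 42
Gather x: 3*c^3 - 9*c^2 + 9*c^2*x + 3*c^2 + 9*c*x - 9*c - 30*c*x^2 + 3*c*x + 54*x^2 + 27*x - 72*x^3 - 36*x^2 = 3*c^3 - 6*c^2 - 9*c - 72*x^3 + x^2*(18 - 30*c) + x*(9*c^2 + 12*c + 27)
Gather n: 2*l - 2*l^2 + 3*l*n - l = -2*l^2 + 3*l*n + l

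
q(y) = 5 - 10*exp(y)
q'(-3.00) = -0.50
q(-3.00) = 4.50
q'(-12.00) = 0.00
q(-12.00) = 5.00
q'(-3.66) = -0.26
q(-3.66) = 4.74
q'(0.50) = -16.49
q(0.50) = -11.49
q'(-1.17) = -3.10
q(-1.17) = 1.90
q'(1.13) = -30.96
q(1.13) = -25.96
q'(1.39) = -40.15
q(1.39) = -35.15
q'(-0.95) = -3.87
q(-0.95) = 1.13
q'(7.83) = -25149.29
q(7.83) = -25144.29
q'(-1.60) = -2.02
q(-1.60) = 2.98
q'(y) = -10*exp(y)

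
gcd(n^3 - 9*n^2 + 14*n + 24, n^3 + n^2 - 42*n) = n - 6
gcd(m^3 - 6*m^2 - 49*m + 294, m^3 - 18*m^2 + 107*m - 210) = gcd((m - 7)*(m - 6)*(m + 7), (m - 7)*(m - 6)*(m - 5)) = m^2 - 13*m + 42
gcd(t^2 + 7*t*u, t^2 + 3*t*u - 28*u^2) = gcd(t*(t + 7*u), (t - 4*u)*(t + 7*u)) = t + 7*u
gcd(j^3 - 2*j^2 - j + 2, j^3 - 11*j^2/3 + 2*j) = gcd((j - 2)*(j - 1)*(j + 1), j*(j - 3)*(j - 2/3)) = 1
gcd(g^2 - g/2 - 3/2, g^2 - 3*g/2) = g - 3/2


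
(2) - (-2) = 4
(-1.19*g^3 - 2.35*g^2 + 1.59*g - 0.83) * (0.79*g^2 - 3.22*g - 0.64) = -0.9401*g^5 + 1.9753*g^4 + 9.5847*g^3 - 4.2715*g^2 + 1.655*g + 0.5312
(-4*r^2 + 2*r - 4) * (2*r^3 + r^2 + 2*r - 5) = -8*r^5 - 14*r^3 + 20*r^2 - 18*r + 20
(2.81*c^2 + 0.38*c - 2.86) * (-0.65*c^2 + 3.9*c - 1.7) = -1.8265*c^4 + 10.712*c^3 - 1.436*c^2 - 11.8*c + 4.862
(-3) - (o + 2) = -o - 5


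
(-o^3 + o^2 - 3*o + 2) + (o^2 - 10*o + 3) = -o^3 + 2*o^2 - 13*o + 5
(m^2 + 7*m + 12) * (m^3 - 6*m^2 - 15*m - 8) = m^5 + m^4 - 45*m^3 - 185*m^2 - 236*m - 96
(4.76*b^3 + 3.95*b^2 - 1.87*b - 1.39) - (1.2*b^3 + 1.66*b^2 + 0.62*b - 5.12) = 3.56*b^3 + 2.29*b^2 - 2.49*b + 3.73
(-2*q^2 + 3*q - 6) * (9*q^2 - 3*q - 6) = -18*q^4 + 33*q^3 - 51*q^2 + 36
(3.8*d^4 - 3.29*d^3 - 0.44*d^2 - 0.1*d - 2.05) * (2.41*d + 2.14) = 9.158*d^5 + 0.203099999999999*d^4 - 8.101*d^3 - 1.1826*d^2 - 5.1545*d - 4.387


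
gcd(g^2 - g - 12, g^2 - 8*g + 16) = g - 4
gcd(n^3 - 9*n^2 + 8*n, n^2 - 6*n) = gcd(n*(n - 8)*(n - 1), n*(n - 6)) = n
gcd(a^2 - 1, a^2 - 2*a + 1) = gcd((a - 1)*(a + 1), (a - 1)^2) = a - 1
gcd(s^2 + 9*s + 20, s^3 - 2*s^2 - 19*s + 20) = s + 4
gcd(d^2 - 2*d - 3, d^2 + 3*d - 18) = d - 3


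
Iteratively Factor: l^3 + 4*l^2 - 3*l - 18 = (l + 3)*(l^2 + l - 6) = (l - 2)*(l + 3)*(l + 3)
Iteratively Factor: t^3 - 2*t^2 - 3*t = (t)*(t^2 - 2*t - 3) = t*(t + 1)*(t - 3)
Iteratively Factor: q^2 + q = (q + 1)*(q)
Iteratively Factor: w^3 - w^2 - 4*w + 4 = (w + 2)*(w^2 - 3*w + 2) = (w - 1)*(w + 2)*(w - 2)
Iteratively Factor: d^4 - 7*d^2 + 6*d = (d - 2)*(d^3 + 2*d^2 - 3*d) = (d - 2)*(d + 3)*(d^2 - d) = d*(d - 2)*(d + 3)*(d - 1)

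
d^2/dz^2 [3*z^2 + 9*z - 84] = 6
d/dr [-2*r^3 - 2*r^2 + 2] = 2*r*(-3*r - 2)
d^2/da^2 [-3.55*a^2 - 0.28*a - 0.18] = -7.10000000000000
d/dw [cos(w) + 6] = -sin(w)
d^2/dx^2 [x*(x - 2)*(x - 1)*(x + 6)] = 12*x^2 + 18*x - 32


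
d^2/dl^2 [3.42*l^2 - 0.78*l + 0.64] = 6.84000000000000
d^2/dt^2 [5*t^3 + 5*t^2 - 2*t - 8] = 30*t + 10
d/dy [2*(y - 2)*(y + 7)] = 4*y + 10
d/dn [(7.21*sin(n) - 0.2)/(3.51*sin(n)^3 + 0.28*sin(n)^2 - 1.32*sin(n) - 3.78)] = (-50.6142*sin(n)^3 + 0.0871999999999997*sin(n)^2 + 0.112*sin(n) - 27.5178)*cos(n)/(12.3201*sin(n)^6 + 1.9656*sin(n)^5 - 9.188*sin(n)^4 - 27.2748*sin(n)^3 - 0.3744*sin(n)^2 + 9.9792*sin(n) + 14.2884)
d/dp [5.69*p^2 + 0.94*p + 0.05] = 11.38*p + 0.94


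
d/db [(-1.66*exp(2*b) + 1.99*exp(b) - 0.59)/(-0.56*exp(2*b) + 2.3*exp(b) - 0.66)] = (-2.7036*exp(2*b) + 1.5304*exp(b) + 0.0435999999999996)*exp(b)/(0.3136*exp(4*b) - 2.576*exp(3*b) + 6.0292*exp(2*b) - 3.036*exp(b) + 0.4356)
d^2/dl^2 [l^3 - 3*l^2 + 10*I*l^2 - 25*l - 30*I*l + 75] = 6*l - 6 + 20*I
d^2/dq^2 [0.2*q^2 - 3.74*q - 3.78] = 0.400000000000000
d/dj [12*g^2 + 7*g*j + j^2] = 7*g + 2*j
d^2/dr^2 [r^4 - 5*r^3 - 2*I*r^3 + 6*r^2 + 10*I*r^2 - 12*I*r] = 12*r^2 + r*(-30 - 12*I) + 12 + 20*I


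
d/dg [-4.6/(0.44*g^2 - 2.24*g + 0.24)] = (4.048*g - 10.304)/(0.44*g^2 - 2.24*g + 0.24)^2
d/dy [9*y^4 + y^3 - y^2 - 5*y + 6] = 36*y^3 + 3*y^2 - 2*y - 5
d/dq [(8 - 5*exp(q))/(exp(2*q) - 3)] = (5*exp(2*q) - 16*exp(q) + 15)*exp(q)/(exp(4*q) - 6*exp(2*q) + 9)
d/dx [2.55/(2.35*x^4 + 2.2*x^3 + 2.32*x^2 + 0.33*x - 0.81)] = (-23.97*x^3 - 16.83*x^2 - 11.832*x - 0.8415)/(2.35*x^4 + 2.2*x^3 + 2.32*x^2 + 0.33*x - 0.81)^2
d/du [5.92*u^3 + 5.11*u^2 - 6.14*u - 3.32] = 17.76*u^2 + 10.22*u - 6.14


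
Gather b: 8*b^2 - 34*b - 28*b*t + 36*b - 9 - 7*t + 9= 8*b^2 + b*(2 - 28*t) - 7*t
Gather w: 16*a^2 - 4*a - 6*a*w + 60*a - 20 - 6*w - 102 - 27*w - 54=16*a^2 + 56*a + w*(-6*a - 33) - 176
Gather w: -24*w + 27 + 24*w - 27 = 0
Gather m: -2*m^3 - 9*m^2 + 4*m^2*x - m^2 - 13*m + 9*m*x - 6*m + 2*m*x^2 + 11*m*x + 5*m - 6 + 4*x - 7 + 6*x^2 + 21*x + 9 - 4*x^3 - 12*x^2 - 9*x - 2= -2*m^3 + m^2*(4*x - 10) + m*(2*x^2 + 20*x - 14) - 4*x^3 - 6*x^2 + 16*x - 6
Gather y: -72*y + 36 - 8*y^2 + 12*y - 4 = -8*y^2 - 60*y + 32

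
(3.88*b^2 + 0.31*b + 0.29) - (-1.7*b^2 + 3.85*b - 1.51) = 5.58*b^2 - 3.54*b + 1.8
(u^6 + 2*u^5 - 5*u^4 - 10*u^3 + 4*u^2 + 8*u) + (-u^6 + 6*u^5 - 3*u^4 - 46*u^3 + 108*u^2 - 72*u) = 8*u^5 - 8*u^4 - 56*u^3 + 112*u^2 - 64*u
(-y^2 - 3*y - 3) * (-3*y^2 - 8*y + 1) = 3*y^4 + 17*y^3 + 32*y^2 + 21*y - 3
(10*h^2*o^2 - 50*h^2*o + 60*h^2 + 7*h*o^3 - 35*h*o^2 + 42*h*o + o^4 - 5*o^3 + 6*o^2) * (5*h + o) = 50*h^3*o^2 - 250*h^3*o + 300*h^3 + 45*h^2*o^3 - 225*h^2*o^2 + 270*h^2*o + 12*h*o^4 - 60*h*o^3 + 72*h*o^2 + o^5 - 5*o^4 + 6*o^3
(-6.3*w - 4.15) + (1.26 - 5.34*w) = -11.64*w - 2.89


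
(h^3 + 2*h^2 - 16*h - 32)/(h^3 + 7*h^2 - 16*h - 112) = (h + 2)/(h + 7)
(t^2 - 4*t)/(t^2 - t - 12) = t/(t + 3)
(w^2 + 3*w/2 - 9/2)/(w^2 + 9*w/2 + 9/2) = (2*w - 3)/(2*w + 3)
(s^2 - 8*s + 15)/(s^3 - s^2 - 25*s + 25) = (s - 3)/(s^2 + 4*s - 5)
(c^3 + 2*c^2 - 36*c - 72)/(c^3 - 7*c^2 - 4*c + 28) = (c^2 - 36)/(c^2 - 9*c + 14)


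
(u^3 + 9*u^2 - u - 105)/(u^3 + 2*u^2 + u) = (u^3 + 9*u^2 - u - 105)/(u*(u^2 + 2*u + 1))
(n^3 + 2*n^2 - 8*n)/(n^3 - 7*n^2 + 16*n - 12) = n*(n + 4)/(n^2 - 5*n + 6)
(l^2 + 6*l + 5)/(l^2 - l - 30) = (l + 1)/(l - 6)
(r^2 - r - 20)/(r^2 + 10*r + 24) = (r - 5)/(r + 6)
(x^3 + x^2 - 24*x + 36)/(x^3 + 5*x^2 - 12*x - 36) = (x - 2)/(x + 2)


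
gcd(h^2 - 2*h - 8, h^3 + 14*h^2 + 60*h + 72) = h + 2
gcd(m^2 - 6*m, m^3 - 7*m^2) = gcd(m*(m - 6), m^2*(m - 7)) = m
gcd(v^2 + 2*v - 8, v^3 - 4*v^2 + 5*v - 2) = v - 2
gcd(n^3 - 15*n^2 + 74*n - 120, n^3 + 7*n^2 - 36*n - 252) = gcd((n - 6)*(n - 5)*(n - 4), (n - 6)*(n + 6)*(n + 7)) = n - 6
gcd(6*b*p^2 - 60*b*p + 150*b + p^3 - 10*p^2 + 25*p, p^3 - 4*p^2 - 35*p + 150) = p^2 - 10*p + 25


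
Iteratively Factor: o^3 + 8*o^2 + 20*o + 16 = (o + 2)*(o^2 + 6*o + 8) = (o + 2)^2*(o + 4)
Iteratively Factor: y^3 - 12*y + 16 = (y - 2)*(y^2 + 2*y - 8) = (y - 2)^2*(y + 4)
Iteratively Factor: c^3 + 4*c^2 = (c)*(c^2 + 4*c) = c*(c + 4)*(c)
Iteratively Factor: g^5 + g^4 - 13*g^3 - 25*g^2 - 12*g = (g)*(g^4 + g^3 - 13*g^2 - 25*g - 12) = g*(g + 1)*(g^3 - 13*g - 12) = g*(g - 4)*(g + 1)*(g^2 + 4*g + 3) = g*(g - 4)*(g + 1)*(g + 3)*(g + 1)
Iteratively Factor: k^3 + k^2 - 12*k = (k)*(k^2 + k - 12) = k*(k + 4)*(k - 3)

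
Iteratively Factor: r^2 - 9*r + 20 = (r - 4)*(r - 5)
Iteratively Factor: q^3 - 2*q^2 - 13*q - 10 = (q + 1)*(q^2 - 3*q - 10) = (q + 1)*(q + 2)*(q - 5)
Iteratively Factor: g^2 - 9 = (g - 3)*(g + 3)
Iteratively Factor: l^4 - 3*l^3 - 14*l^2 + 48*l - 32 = (l + 4)*(l^3 - 7*l^2 + 14*l - 8) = (l - 1)*(l + 4)*(l^2 - 6*l + 8) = (l - 4)*(l - 1)*(l + 4)*(l - 2)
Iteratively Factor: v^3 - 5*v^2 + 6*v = (v)*(v^2 - 5*v + 6) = v*(v - 3)*(v - 2)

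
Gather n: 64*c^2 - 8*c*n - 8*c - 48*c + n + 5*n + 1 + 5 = 64*c^2 - 56*c + n*(6 - 8*c) + 6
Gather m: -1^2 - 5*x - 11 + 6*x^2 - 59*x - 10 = 6*x^2 - 64*x - 22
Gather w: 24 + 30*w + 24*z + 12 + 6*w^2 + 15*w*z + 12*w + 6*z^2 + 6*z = 6*w^2 + w*(15*z + 42) + 6*z^2 + 30*z + 36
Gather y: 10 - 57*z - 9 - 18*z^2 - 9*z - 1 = -18*z^2 - 66*z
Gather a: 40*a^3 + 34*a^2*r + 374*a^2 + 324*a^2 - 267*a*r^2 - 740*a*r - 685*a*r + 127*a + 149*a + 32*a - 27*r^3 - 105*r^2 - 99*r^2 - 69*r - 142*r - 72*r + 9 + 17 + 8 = 40*a^3 + a^2*(34*r + 698) + a*(-267*r^2 - 1425*r + 308) - 27*r^3 - 204*r^2 - 283*r + 34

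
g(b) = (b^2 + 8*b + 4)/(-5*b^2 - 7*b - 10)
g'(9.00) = 0.01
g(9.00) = -0.33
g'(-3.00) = 0.16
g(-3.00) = 0.32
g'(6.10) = 0.02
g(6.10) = -0.38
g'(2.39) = 0.06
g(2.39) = -0.52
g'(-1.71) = 0.06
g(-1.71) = 0.53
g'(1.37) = 0.04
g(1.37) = -0.58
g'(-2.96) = 0.16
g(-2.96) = 0.33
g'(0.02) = -0.50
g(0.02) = -0.41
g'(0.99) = 0.00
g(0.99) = -0.59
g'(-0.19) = -0.70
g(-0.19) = -0.28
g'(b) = (2*b + 8)/(-5*b^2 - 7*b - 10) + (10*b + 7)*(b^2 + 8*b + 4)/(-5*b^2 - 7*b - 10)^2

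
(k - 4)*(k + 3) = k^2 - k - 12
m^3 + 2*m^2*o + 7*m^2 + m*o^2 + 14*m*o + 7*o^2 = (m + 7)*(m + o)^2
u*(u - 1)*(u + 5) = u^3 + 4*u^2 - 5*u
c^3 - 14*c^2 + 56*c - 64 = (c - 8)*(c - 4)*(c - 2)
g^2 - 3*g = g*(g - 3)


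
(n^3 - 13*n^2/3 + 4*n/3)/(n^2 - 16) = n*(3*n - 1)/(3*(n + 4))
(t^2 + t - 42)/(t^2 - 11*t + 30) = (t + 7)/(t - 5)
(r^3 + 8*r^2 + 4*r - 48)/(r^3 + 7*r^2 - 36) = (r + 4)/(r + 3)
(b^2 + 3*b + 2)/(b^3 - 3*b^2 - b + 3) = (b + 2)/(b^2 - 4*b + 3)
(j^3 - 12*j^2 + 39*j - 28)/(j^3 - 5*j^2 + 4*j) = (j - 7)/j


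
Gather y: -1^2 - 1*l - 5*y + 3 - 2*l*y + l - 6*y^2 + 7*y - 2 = -6*y^2 + y*(2 - 2*l)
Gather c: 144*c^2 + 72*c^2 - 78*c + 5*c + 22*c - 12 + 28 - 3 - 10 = 216*c^2 - 51*c + 3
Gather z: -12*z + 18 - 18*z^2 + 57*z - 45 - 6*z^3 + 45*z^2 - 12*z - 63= -6*z^3 + 27*z^2 + 33*z - 90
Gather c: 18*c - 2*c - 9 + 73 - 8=16*c + 56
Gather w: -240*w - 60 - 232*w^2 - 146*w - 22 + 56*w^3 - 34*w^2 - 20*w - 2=56*w^3 - 266*w^2 - 406*w - 84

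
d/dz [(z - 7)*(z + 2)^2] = 3*(z - 4)*(z + 2)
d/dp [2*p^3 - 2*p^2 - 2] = 2*p*(3*p - 2)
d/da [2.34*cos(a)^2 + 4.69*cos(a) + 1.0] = -(4.68*cos(a) + 4.69)*sin(a)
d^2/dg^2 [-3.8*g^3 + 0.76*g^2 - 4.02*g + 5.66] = 1.52 - 22.8*g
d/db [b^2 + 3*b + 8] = 2*b + 3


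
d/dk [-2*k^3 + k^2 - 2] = 2*k*(1 - 3*k)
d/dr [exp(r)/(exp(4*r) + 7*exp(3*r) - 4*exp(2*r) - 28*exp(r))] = (-3*exp(2*r) - 14*exp(r) + 4)*exp(r)/(exp(3*r) + 7*exp(2*r) - 4*exp(r) - 28)^2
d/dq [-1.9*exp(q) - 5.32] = -1.9*exp(q)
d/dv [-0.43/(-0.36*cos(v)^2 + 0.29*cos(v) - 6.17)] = (0.3096*cos(v) - 0.1247)*sin(v)/(0.36*cos(v)^2 - 0.29*cos(v) + 6.17)^2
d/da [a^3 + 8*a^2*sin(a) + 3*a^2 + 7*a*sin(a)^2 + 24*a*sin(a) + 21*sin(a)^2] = 8*a^2*cos(a) + 3*a^2 + 16*a*sin(a) + 7*a*sin(2*a) + 24*a*cos(a) + 6*a + 7*sin(a)^2 + 24*sin(a) + 21*sin(2*a)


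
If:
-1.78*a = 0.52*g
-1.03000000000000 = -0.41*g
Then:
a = -0.73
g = 2.51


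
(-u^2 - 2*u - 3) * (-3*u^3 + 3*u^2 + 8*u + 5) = 3*u^5 + 3*u^4 - 5*u^3 - 30*u^2 - 34*u - 15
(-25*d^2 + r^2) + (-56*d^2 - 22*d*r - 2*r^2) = -81*d^2 - 22*d*r - r^2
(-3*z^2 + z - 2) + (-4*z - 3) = -3*z^2 - 3*z - 5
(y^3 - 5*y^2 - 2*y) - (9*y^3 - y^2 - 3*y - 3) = -8*y^3 - 4*y^2 + y + 3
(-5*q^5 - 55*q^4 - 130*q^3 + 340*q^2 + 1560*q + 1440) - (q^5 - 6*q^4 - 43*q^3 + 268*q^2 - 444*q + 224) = -6*q^5 - 49*q^4 - 87*q^3 + 72*q^2 + 2004*q + 1216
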